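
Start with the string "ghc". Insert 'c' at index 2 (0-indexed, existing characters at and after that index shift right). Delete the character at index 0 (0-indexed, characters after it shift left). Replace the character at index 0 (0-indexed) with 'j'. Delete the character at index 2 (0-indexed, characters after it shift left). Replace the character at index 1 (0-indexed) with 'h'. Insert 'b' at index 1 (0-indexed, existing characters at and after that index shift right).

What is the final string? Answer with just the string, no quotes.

Answer: jbh

Derivation:
Applying each edit step by step:
Start: "ghc"
Op 1 (insert 'c' at idx 2): "ghc" -> "ghcc"
Op 2 (delete idx 0 = 'g'): "ghcc" -> "hcc"
Op 3 (replace idx 0: 'h' -> 'j'): "hcc" -> "jcc"
Op 4 (delete idx 2 = 'c'): "jcc" -> "jc"
Op 5 (replace idx 1: 'c' -> 'h'): "jc" -> "jh"
Op 6 (insert 'b' at idx 1): "jh" -> "jbh"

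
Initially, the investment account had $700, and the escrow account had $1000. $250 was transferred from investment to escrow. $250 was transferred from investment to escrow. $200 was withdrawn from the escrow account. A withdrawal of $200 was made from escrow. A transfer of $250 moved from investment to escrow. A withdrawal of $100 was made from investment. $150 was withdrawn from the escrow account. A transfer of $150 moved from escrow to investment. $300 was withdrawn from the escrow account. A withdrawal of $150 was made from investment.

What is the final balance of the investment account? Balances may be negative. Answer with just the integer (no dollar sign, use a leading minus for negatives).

Answer: -150

Derivation:
Tracking account balances step by step:
Start: investment=700, escrow=1000
Event 1 (transfer 250 investment -> escrow): investment: 700 - 250 = 450, escrow: 1000 + 250 = 1250. Balances: investment=450, escrow=1250
Event 2 (transfer 250 investment -> escrow): investment: 450 - 250 = 200, escrow: 1250 + 250 = 1500. Balances: investment=200, escrow=1500
Event 3 (withdraw 200 from escrow): escrow: 1500 - 200 = 1300. Balances: investment=200, escrow=1300
Event 4 (withdraw 200 from escrow): escrow: 1300 - 200 = 1100. Balances: investment=200, escrow=1100
Event 5 (transfer 250 investment -> escrow): investment: 200 - 250 = -50, escrow: 1100 + 250 = 1350. Balances: investment=-50, escrow=1350
Event 6 (withdraw 100 from investment): investment: -50 - 100 = -150. Balances: investment=-150, escrow=1350
Event 7 (withdraw 150 from escrow): escrow: 1350 - 150 = 1200. Balances: investment=-150, escrow=1200
Event 8 (transfer 150 escrow -> investment): escrow: 1200 - 150 = 1050, investment: -150 + 150 = 0. Balances: investment=0, escrow=1050
Event 9 (withdraw 300 from escrow): escrow: 1050 - 300 = 750. Balances: investment=0, escrow=750
Event 10 (withdraw 150 from investment): investment: 0 - 150 = -150. Balances: investment=-150, escrow=750

Final balance of investment: -150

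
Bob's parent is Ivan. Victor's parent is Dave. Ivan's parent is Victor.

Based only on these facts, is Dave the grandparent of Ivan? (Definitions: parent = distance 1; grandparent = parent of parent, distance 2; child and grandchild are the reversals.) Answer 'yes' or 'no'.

Answer: yes

Derivation:
Reconstructing the parent chain from the given facts:
  Dave -> Victor -> Ivan -> Bob
(each arrow means 'parent of the next')
Positions in the chain (0 = top):
  position of Dave: 0
  position of Victor: 1
  position of Ivan: 2
  position of Bob: 3

Dave is at position 0, Ivan is at position 2; signed distance (j - i) = 2.
'grandparent' requires j - i = 2. Actual distance is 2, so the relation HOLDS.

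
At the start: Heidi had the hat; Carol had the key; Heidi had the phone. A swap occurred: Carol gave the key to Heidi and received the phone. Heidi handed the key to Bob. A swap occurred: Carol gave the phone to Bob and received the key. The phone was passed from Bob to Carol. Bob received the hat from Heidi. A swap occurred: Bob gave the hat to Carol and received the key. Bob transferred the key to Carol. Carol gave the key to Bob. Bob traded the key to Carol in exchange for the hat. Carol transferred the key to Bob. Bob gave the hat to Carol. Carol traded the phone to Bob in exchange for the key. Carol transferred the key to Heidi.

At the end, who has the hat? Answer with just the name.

Answer: Carol

Derivation:
Tracking all object holders:
Start: hat:Heidi, key:Carol, phone:Heidi
Event 1 (swap key<->phone: now key:Heidi, phone:Carol). State: hat:Heidi, key:Heidi, phone:Carol
Event 2 (give key: Heidi -> Bob). State: hat:Heidi, key:Bob, phone:Carol
Event 3 (swap phone<->key: now phone:Bob, key:Carol). State: hat:Heidi, key:Carol, phone:Bob
Event 4 (give phone: Bob -> Carol). State: hat:Heidi, key:Carol, phone:Carol
Event 5 (give hat: Heidi -> Bob). State: hat:Bob, key:Carol, phone:Carol
Event 6 (swap hat<->key: now hat:Carol, key:Bob). State: hat:Carol, key:Bob, phone:Carol
Event 7 (give key: Bob -> Carol). State: hat:Carol, key:Carol, phone:Carol
Event 8 (give key: Carol -> Bob). State: hat:Carol, key:Bob, phone:Carol
Event 9 (swap key<->hat: now key:Carol, hat:Bob). State: hat:Bob, key:Carol, phone:Carol
Event 10 (give key: Carol -> Bob). State: hat:Bob, key:Bob, phone:Carol
Event 11 (give hat: Bob -> Carol). State: hat:Carol, key:Bob, phone:Carol
Event 12 (swap phone<->key: now phone:Bob, key:Carol). State: hat:Carol, key:Carol, phone:Bob
Event 13 (give key: Carol -> Heidi). State: hat:Carol, key:Heidi, phone:Bob

Final state: hat:Carol, key:Heidi, phone:Bob
The hat is held by Carol.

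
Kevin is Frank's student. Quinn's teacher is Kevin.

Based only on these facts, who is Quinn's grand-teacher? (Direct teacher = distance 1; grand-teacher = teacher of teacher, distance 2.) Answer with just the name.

Answer: Frank

Derivation:
Reconstructing the teacher chain from the given facts:
  Frank -> Kevin -> Quinn
(each arrow means 'teacher of the next')
Positions in the chain (0 = top):
  position of Frank: 0
  position of Kevin: 1
  position of Quinn: 2

Quinn is at position 2; the grand-teacher is 2 steps up the chain, i.e. position 0: Frank.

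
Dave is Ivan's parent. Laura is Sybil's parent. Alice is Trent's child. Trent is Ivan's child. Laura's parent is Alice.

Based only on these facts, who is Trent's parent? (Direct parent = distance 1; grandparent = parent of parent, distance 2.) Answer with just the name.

Answer: Ivan

Derivation:
Reconstructing the parent chain from the given facts:
  Dave -> Ivan -> Trent -> Alice -> Laura -> Sybil
(each arrow means 'parent of the next')
Positions in the chain (0 = top):
  position of Dave: 0
  position of Ivan: 1
  position of Trent: 2
  position of Alice: 3
  position of Laura: 4
  position of Sybil: 5

Trent is at position 2; the parent is 1 step up the chain, i.e. position 1: Ivan.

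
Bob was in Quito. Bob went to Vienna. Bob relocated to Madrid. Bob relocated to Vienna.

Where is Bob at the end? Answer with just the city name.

Answer: Vienna

Derivation:
Tracking Bob's location:
Start: Bob is in Quito.
After move 1: Quito -> Vienna. Bob is in Vienna.
After move 2: Vienna -> Madrid. Bob is in Madrid.
After move 3: Madrid -> Vienna. Bob is in Vienna.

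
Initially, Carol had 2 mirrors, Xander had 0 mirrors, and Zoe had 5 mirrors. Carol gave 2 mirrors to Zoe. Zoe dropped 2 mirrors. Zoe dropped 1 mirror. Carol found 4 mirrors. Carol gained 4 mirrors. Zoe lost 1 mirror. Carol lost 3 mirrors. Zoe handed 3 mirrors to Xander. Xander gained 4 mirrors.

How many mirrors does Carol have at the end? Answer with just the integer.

Tracking counts step by step:
Start: Carol=2, Xander=0, Zoe=5
Event 1 (Carol -> Zoe, 2): Carol: 2 -> 0, Zoe: 5 -> 7. State: Carol=0, Xander=0, Zoe=7
Event 2 (Zoe -2): Zoe: 7 -> 5. State: Carol=0, Xander=0, Zoe=5
Event 3 (Zoe -1): Zoe: 5 -> 4. State: Carol=0, Xander=0, Zoe=4
Event 4 (Carol +4): Carol: 0 -> 4. State: Carol=4, Xander=0, Zoe=4
Event 5 (Carol +4): Carol: 4 -> 8. State: Carol=8, Xander=0, Zoe=4
Event 6 (Zoe -1): Zoe: 4 -> 3. State: Carol=8, Xander=0, Zoe=3
Event 7 (Carol -3): Carol: 8 -> 5. State: Carol=5, Xander=0, Zoe=3
Event 8 (Zoe -> Xander, 3): Zoe: 3 -> 0, Xander: 0 -> 3. State: Carol=5, Xander=3, Zoe=0
Event 9 (Xander +4): Xander: 3 -> 7. State: Carol=5, Xander=7, Zoe=0

Carol's final count: 5

Answer: 5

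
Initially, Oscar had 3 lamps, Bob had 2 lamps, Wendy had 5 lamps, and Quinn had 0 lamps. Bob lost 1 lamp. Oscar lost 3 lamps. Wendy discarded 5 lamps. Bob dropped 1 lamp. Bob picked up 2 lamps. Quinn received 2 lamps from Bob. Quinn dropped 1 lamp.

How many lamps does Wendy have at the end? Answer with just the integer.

Tracking counts step by step:
Start: Oscar=3, Bob=2, Wendy=5, Quinn=0
Event 1 (Bob -1): Bob: 2 -> 1. State: Oscar=3, Bob=1, Wendy=5, Quinn=0
Event 2 (Oscar -3): Oscar: 3 -> 0. State: Oscar=0, Bob=1, Wendy=5, Quinn=0
Event 3 (Wendy -5): Wendy: 5 -> 0. State: Oscar=0, Bob=1, Wendy=0, Quinn=0
Event 4 (Bob -1): Bob: 1 -> 0. State: Oscar=0, Bob=0, Wendy=0, Quinn=0
Event 5 (Bob +2): Bob: 0 -> 2. State: Oscar=0, Bob=2, Wendy=0, Quinn=0
Event 6 (Bob -> Quinn, 2): Bob: 2 -> 0, Quinn: 0 -> 2. State: Oscar=0, Bob=0, Wendy=0, Quinn=2
Event 7 (Quinn -1): Quinn: 2 -> 1. State: Oscar=0, Bob=0, Wendy=0, Quinn=1

Wendy's final count: 0

Answer: 0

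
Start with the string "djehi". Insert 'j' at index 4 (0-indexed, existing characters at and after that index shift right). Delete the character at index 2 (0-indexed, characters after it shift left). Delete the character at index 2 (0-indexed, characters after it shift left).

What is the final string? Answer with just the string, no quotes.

Answer: djji

Derivation:
Applying each edit step by step:
Start: "djehi"
Op 1 (insert 'j' at idx 4): "djehi" -> "djehji"
Op 2 (delete idx 2 = 'e'): "djehji" -> "djhji"
Op 3 (delete idx 2 = 'h'): "djhji" -> "djji"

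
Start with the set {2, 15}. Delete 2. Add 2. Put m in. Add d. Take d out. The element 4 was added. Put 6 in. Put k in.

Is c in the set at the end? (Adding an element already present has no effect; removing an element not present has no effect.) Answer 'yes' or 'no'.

Answer: no

Derivation:
Tracking the set through each operation:
Start: {15, 2}
Event 1 (remove 2): removed. Set: {15}
Event 2 (add 2): added. Set: {15, 2}
Event 3 (add m): added. Set: {15, 2, m}
Event 4 (add d): added. Set: {15, 2, d, m}
Event 5 (remove d): removed. Set: {15, 2, m}
Event 6 (add 4): added. Set: {15, 2, 4, m}
Event 7 (add 6): added. Set: {15, 2, 4, 6, m}
Event 8 (add k): added. Set: {15, 2, 4, 6, k, m}

Final set: {15, 2, 4, 6, k, m} (size 6)
c is NOT in the final set.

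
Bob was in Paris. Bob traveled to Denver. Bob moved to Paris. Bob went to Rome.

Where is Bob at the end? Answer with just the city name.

Answer: Rome

Derivation:
Tracking Bob's location:
Start: Bob is in Paris.
After move 1: Paris -> Denver. Bob is in Denver.
After move 2: Denver -> Paris. Bob is in Paris.
After move 3: Paris -> Rome. Bob is in Rome.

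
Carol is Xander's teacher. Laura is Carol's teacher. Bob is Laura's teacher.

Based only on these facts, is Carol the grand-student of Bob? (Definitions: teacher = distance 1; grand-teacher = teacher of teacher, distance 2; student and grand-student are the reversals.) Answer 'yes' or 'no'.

Answer: yes

Derivation:
Reconstructing the teacher chain from the given facts:
  Bob -> Laura -> Carol -> Xander
(each arrow means 'teacher of the next')
Positions in the chain (0 = top):
  position of Bob: 0
  position of Laura: 1
  position of Carol: 2
  position of Xander: 3

Carol is at position 2, Bob is at position 0; signed distance (j - i) = -2.
'grand-student' requires j - i = -2. Actual distance is -2, so the relation HOLDS.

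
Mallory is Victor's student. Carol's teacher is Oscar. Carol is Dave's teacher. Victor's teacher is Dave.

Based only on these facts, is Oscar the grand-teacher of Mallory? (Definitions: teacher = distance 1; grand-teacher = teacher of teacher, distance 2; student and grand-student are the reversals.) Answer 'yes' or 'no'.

Reconstructing the teacher chain from the given facts:
  Oscar -> Carol -> Dave -> Victor -> Mallory
(each arrow means 'teacher of the next')
Positions in the chain (0 = top):
  position of Oscar: 0
  position of Carol: 1
  position of Dave: 2
  position of Victor: 3
  position of Mallory: 4

Oscar is at position 0, Mallory is at position 4; signed distance (j - i) = 4.
'grand-teacher' requires j - i = 2. Actual distance is 4, so the relation does NOT hold.

Answer: no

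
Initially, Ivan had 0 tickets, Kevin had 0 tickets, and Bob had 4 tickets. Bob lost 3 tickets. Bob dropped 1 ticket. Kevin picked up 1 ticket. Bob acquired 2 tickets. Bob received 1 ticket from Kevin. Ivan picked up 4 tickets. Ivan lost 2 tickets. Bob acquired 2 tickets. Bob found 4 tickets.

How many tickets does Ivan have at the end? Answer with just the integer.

Answer: 2

Derivation:
Tracking counts step by step:
Start: Ivan=0, Kevin=0, Bob=4
Event 1 (Bob -3): Bob: 4 -> 1. State: Ivan=0, Kevin=0, Bob=1
Event 2 (Bob -1): Bob: 1 -> 0. State: Ivan=0, Kevin=0, Bob=0
Event 3 (Kevin +1): Kevin: 0 -> 1. State: Ivan=0, Kevin=1, Bob=0
Event 4 (Bob +2): Bob: 0 -> 2. State: Ivan=0, Kevin=1, Bob=2
Event 5 (Kevin -> Bob, 1): Kevin: 1 -> 0, Bob: 2 -> 3. State: Ivan=0, Kevin=0, Bob=3
Event 6 (Ivan +4): Ivan: 0 -> 4. State: Ivan=4, Kevin=0, Bob=3
Event 7 (Ivan -2): Ivan: 4 -> 2. State: Ivan=2, Kevin=0, Bob=3
Event 8 (Bob +2): Bob: 3 -> 5. State: Ivan=2, Kevin=0, Bob=5
Event 9 (Bob +4): Bob: 5 -> 9. State: Ivan=2, Kevin=0, Bob=9

Ivan's final count: 2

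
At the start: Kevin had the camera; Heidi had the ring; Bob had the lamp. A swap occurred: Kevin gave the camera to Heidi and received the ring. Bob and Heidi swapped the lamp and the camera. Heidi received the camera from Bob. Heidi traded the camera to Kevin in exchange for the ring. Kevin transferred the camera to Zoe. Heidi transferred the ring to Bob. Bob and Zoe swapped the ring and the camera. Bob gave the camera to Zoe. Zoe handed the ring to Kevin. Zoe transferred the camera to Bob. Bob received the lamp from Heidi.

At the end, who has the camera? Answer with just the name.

Tracking all object holders:
Start: camera:Kevin, ring:Heidi, lamp:Bob
Event 1 (swap camera<->ring: now camera:Heidi, ring:Kevin). State: camera:Heidi, ring:Kevin, lamp:Bob
Event 2 (swap lamp<->camera: now lamp:Heidi, camera:Bob). State: camera:Bob, ring:Kevin, lamp:Heidi
Event 3 (give camera: Bob -> Heidi). State: camera:Heidi, ring:Kevin, lamp:Heidi
Event 4 (swap camera<->ring: now camera:Kevin, ring:Heidi). State: camera:Kevin, ring:Heidi, lamp:Heidi
Event 5 (give camera: Kevin -> Zoe). State: camera:Zoe, ring:Heidi, lamp:Heidi
Event 6 (give ring: Heidi -> Bob). State: camera:Zoe, ring:Bob, lamp:Heidi
Event 7 (swap ring<->camera: now ring:Zoe, camera:Bob). State: camera:Bob, ring:Zoe, lamp:Heidi
Event 8 (give camera: Bob -> Zoe). State: camera:Zoe, ring:Zoe, lamp:Heidi
Event 9 (give ring: Zoe -> Kevin). State: camera:Zoe, ring:Kevin, lamp:Heidi
Event 10 (give camera: Zoe -> Bob). State: camera:Bob, ring:Kevin, lamp:Heidi
Event 11 (give lamp: Heidi -> Bob). State: camera:Bob, ring:Kevin, lamp:Bob

Final state: camera:Bob, ring:Kevin, lamp:Bob
The camera is held by Bob.

Answer: Bob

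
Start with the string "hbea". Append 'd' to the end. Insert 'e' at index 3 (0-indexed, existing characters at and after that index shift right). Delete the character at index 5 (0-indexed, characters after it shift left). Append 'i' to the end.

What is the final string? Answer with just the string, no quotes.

Applying each edit step by step:
Start: "hbea"
Op 1 (append 'd'): "hbea" -> "hbead"
Op 2 (insert 'e' at idx 3): "hbead" -> "hbeead"
Op 3 (delete idx 5 = 'd'): "hbeead" -> "hbeea"
Op 4 (append 'i'): "hbeea" -> "hbeeai"

Answer: hbeeai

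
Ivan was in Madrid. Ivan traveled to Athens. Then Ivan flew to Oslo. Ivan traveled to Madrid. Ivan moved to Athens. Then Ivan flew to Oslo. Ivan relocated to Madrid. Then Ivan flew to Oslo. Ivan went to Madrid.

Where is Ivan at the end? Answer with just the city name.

Answer: Madrid

Derivation:
Tracking Ivan's location:
Start: Ivan is in Madrid.
After move 1: Madrid -> Athens. Ivan is in Athens.
After move 2: Athens -> Oslo. Ivan is in Oslo.
After move 3: Oslo -> Madrid. Ivan is in Madrid.
After move 4: Madrid -> Athens. Ivan is in Athens.
After move 5: Athens -> Oslo. Ivan is in Oslo.
After move 6: Oslo -> Madrid. Ivan is in Madrid.
After move 7: Madrid -> Oslo. Ivan is in Oslo.
After move 8: Oslo -> Madrid. Ivan is in Madrid.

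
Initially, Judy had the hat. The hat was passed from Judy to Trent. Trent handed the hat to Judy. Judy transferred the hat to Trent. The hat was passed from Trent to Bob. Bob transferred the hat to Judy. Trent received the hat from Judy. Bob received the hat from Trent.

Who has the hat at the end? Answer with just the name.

Answer: Bob

Derivation:
Tracking the hat through each event:
Start: Judy has the hat.
After event 1: Trent has the hat.
After event 2: Judy has the hat.
After event 3: Trent has the hat.
After event 4: Bob has the hat.
After event 5: Judy has the hat.
After event 6: Trent has the hat.
After event 7: Bob has the hat.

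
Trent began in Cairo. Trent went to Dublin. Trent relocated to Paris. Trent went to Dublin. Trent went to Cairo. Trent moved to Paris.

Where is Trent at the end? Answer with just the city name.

Tracking Trent's location:
Start: Trent is in Cairo.
After move 1: Cairo -> Dublin. Trent is in Dublin.
After move 2: Dublin -> Paris. Trent is in Paris.
After move 3: Paris -> Dublin. Trent is in Dublin.
After move 4: Dublin -> Cairo. Trent is in Cairo.
After move 5: Cairo -> Paris. Trent is in Paris.

Answer: Paris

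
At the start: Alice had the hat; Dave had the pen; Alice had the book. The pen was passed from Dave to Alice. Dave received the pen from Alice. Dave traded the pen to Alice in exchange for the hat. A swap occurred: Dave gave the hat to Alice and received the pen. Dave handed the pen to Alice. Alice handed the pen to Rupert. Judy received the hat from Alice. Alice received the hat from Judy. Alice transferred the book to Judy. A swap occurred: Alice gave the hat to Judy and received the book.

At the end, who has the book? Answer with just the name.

Answer: Alice

Derivation:
Tracking all object holders:
Start: hat:Alice, pen:Dave, book:Alice
Event 1 (give pen: Dave -> Alice). State: hat:Alice, pen:Alice, book:Alice
Event 2 (give pen: Alice -> Dave). State: hat:Alice, pen:Dave, book:Alice
Event 3 (swap pen<->hat: now pen:Alice, hat:Dave). State: hat:Dave, pen:Alice, book:Alice
Event 4 (swap hat<->pen: now hat:Alice, pen:Dave). State: hat:Alice, pen:Dave, book:Alice
Event 5 (give pen: Dave -> Alice). State: hat:Alice, pen:Alice, book:Alice
Event 6 (give pen: Alice -> Rupert). State: hat:Alice, pen:Rupert, book:Alice
Event 7 (give hat: Alice -> Judy). State: hat:Judy, pen:Rupert, book:Alice
Event 8 (give hat: Judy -> Alice). State: hat:Alice, pen:Rupert, book:Alice
Event 9 (give book: Alice -> Judy). State: hat:Alice, pen:Rupert, book:Judy
Event 10 (swap hat<->book: now hat:Judy, book:Alice). State: hat:Judy, pen:Rupert, book:Alice

Final state: hat:Judy, pen:Rupert, book:Alice
The book is held by Alice.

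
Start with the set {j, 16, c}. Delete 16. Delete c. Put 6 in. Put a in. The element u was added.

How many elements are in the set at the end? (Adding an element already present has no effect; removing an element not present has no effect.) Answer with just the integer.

Answer: 4

Derivation:
Tracking the set through each operation:
Start: {16, c, j}
Event 1 (remove 16): removed. Set: {c, j}
Event 2 (remove c): removed. Set: {j}
Event 3 (add 6): added. Set: {6, j}
Event 4 (add a): added. Set: {6, a, j}
Event 5 (add u): added. Set: {6, a, j, u}

Final set: {6, a, j, u} (size 4)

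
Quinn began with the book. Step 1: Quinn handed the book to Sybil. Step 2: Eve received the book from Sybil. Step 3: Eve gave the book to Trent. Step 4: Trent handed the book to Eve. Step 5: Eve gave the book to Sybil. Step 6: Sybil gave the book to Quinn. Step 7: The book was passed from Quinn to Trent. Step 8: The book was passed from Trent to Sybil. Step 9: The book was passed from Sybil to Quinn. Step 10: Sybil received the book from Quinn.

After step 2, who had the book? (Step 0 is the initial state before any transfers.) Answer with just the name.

Tracking the book holder through step 2:
After step 0 (start): Quinn
After step 1: Sybil
After step 2: Eve

At step 2, the holder is Eve.

Answer: Eve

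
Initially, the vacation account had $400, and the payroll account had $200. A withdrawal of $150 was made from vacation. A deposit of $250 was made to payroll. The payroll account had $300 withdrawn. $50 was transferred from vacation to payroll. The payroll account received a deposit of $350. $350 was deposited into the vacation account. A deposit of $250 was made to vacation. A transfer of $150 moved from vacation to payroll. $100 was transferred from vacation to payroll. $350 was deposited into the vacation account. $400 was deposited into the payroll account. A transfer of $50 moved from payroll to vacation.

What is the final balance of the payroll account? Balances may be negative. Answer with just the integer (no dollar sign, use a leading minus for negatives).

Answer: 1150

Derivation:
Tracking account balances step by step:
Start: vacation=400, payroll=200
Event 1 (withdraw 150 from vacation): vacation: 400 - 150 = 250. Balances: vacation=250, payroll=200
Event 2 (deposit 250 to payroll): payroll: 200 + 250 = 450. Balances: vacation=250, payroll=450
Event 3 (withdraw 300 from payroll): payroll: 450 - 300 = 150. Balances: vacation=250, payroll=150
Event 4 (transfer 50 vacation -> payroll): vacation: 250 - 50 = 200, payroll: 150 + 50 = 200. Balances: vacation=200, payroll=200
Event 5 (deposit 350 to payroll): payroll: 200 + 350 = 550. Balances: vacation=200, payroll=550
Event 6 (deposit 350 to vacation): vacation: 200 + 350 = 550. Balances: vacation=550, payroll=550
Event 7 (deposit 250 to vacation): vacation: 550 + 250 = 800. Balances: vacation=800, payroll=550
Event 8 (transfer 150 vacation -> payroll): vacation: 800 - 150 = 650, payroll: 550 + 150 = 700. Balances: vacation=650, payroll=700
Event 9 (transfer 100 vacation -> payroll): vacation: 650 - 100 = 550, payroll: 700 + 100 = 800. Balances: vacation=550, payroll=800
Event 10 (deposit 350 to vacation): vacation: 550 + 350 = 900. Balances: vacation=900, payroll=800
Event 11 (deposit 400 to payroll): payroll: 800 + 400 = 1200. Balances: vacation=900, payroll=1200
Event 12 (transfer 50 payroll -> vacation): payroll: 1200 - 50 = 1150, vacation: 900 + 50 = 950. Balances: vacation=950, payroll=1150

Final balance of payroll: 1150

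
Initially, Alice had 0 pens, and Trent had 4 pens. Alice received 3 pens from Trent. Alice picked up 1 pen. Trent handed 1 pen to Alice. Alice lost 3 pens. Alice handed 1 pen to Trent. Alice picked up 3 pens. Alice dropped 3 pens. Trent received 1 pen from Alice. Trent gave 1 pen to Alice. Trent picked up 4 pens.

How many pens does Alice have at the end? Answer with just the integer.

Tracking counts step by step:
Start: Alice=0, Trent=4
Event 1 (Trent -> Alice, 3): Trent: 4 -> 1, Alice: 0 -> 3. State: Alice=3, Trent=1
Event 2 (Alice +1): Alice: 3 -> 4. State: Alice=4, Trent=1
Event 3 (Trent -> Alice, 1): Trent: 1 -> 0, Alice: 4 -> 5. State: Alice=5, Trent=0
Event 4 (Alice -3): Alice: 5 -> 2. State: Alice=2, Trent=0
Event 5 (Alice -> Trent, 1): Alice: 2 -> 1, Trent: 0 -> 1. State: Alice=1, Trent=1
Event 6 (Alice +3): Alice: 1 -> 4. State: Alice=4, Trent=1
Event 7 (Alice -3): Alice: 4 -> 1. State: Alice=1, Trent=1
Event 8 (Alice -> Trent, 1): Alice: 1 -> 0, Trent: 1 -> 2. State: Alice=0, Trent=2
Event 9 (Trent -> Alice, 1): Trent: 2 -> 1, Alice: 0 -> 1. State: Alice=1, Trent=1
Event 10 (Trent +4): Trent: 1 -> 5. State: Alice=1, Trent=5

Alice's final count: 1

Answer: 1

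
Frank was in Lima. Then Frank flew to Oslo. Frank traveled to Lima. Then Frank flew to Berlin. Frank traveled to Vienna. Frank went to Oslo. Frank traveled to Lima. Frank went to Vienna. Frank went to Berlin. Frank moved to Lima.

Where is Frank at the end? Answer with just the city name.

Answer: Lima

Derivation:
Tracking Frank's location:
Start: Frank is in Lima.
After move 1: Lima -> Oslo. Frank is in Oslo.
After move 2: Oslo -> Lima. Frank is in Lima.
After move 3: Lima -> Berlin. Frank is in Berlin.
After move 4: Berlin -> Vienna. Frank is in Vienna.
After move 5: Vienna -> Oslo. Frank is in Oslo.
After move 6: Oslo -> Lima. Frank is in Lima.
After move 7: Lima -> Vienna. Frank is in Vienna.
After move 8: Vienna -> Berlin. Frank is in Berlin.
After move 9: Berlin -> Lima. Frank is in Lima.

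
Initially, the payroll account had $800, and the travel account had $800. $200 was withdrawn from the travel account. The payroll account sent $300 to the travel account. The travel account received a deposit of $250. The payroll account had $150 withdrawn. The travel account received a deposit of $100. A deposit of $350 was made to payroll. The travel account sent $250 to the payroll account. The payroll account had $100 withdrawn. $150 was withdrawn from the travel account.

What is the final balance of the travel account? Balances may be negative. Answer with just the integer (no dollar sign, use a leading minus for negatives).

Answer: 850

Derivation:
Tracking account balances step by step:
Start: payroll=800, travel=800
Event 1 (withdraw 200 from travel): travel: 800 - 200 = 600. Balances: payroll=800, travel=600
Event 2 (transfer 300 payroll -> travel): payroll: 800 - 300 = 500, travel: 600 + 300 = 900. Balances: payroll=500, travel=900
Event 3 (deposit 250 to travel): travel: 900 + 250 = 1150. Balances: payroll=500, travel=1150
Event 4 (withdraw 150 from payroll): payroll: 500 - 150 = 350. Balances: payroll=350, travel=1150
Event 5 (deposit 100 to travel): travel: 1150 + 100 = 1250. Balances: payroll=350, travel=1250
Event 6 (deposit 350 to payroll): payroll: 350 + 350 = 700. Balances: payroll=700, travel=1250
Event 7 (transfer 250 travel -> payroll): travel: 1250 - 250 = 1000, payroll: 700 + 250 = 950. Balances: payroll=950, travel=1000
Event 8 (withdraw 100 from payroll): payroll: 950 - 100 = 850. Balances: payroll=850, travel=1000
Event 9 (withdraw 150 from travel): travel: 1000 - 150 = 850. Balances: payroll=850, travel=850

Final balance of travel: 850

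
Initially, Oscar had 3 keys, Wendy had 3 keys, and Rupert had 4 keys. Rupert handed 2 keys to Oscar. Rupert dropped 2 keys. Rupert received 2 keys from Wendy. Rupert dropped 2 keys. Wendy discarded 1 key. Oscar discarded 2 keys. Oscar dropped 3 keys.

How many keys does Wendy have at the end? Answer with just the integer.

Tracking counts step by step:
Start: Oscar=3, Wendy=3, Rupert=4
Event 1 (Rupert -> Oscar, 2): Rupert: 4 -> 2, Oscar: 3 -> 5. State: Oscar=5, Wendy=3, Rupert=2
Event 2 (Rupert -2): Rupert: 2 -> 0. State: Oscar=5, Wendy=3, Rupert=0
Event 3 (Wendy -> Rupert, 2): Wendy: 3 -> 1, Rupert: 0 -> 2. State: Oscar=5, Wendy=1, Rupert=2
Event 4 (Rupert -2): Rupert: 2 -> 0. State: Oscar=5, Wendy=1, Rupert=0
Event 5 (Wendy -1): Wendy: 1 -> 0. State: Oscar=5, Wendy=0, Rupert=0
Event 6 (Oscar -2): Oscar: 5 -> 3. State: Oscar=3, Wendy=0, Rupert=0
Event 7 (Oscar -3): Oscar: 3 -> 0. State: Oscar=0, Wendy=0, Rupert=0

Wendy's final count: 0

Answer: 0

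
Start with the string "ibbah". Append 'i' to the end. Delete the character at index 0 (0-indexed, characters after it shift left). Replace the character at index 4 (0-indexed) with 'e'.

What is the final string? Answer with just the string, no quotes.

Applying each edit step by step:
Start: "ibbah"
Op 1 (append 'i'): "ibbah" -> "ibbahi"
Op 2 (delete idx 0 = 'i'): "ibbahi" -> "bbahi"
Op 3 (replace idx 4: 'i' -> 'e'): "bbahi" -> "bbahe"

Answer: bbahe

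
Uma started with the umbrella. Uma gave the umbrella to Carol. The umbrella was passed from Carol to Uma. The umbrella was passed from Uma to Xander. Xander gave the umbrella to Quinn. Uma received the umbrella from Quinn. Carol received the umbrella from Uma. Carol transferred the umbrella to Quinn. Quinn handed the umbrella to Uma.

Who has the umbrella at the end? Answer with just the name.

Tracking the umbrella through each event:
Start: Uma has the umbrella.
After event 1: Carol has the umbrella.
After event 2: Uma has the umbrella.
After event 3: Xander has the umbrella.
After event 4: Quinn has the umbrella.
After event 5: Uma has the umbrella.
After event 6: Carol has the umbrella.
After event 7: Quinn has the umbrella.
After event 8: Uma has the umbrella.

Answer: Uma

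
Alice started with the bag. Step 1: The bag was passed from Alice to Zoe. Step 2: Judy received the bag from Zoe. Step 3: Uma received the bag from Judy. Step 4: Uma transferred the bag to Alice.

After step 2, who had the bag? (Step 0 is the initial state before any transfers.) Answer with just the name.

Answer: Judy

Derivation:
Tracking the bag holder through step 2:
After step 0 (start): Alice
After step 1: Zoe
After step 2: Judy

At step 2, the holder is Judy.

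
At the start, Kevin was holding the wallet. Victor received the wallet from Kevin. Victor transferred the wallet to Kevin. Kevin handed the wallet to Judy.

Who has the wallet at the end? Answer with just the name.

Answer: Judy

Derivation:
Tracking the wallet through each event:
Start: Kevin has the wallet.
After event 1: Victor has the wallet.
After event 2: Kevin has the wallet.
After event 3: Judy has the wallet.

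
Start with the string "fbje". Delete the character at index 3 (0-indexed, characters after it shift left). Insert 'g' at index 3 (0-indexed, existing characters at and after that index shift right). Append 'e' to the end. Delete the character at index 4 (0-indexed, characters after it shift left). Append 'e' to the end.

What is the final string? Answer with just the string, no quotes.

Answer: fbjge

Derivation:
Applying each edit step by step:
Start: "fbje"
Op 1 (delete idx 3 = 'e'): "fbje" -> "fbj"
Op 2 (insert 'g' at idx 3): "fbj" -> "fbjg"
Op 3 (append 'e'): "fbjg" -> "fbjge"
Op 4 (delete idx 4 = 'e'): "fbjge" -> "fbjg"
Op 5 (append 'e'): "fbjg" -> "fbjge"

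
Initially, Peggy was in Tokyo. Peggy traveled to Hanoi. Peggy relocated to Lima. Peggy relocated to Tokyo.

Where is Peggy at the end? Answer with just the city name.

Tracking Peggy's location:
Start: Peggy is in Tokyo.
After move 1: Tokyo -> Hanoi. Peggy is in Hanoi.
After move 2: Hanoi -> Lima. Peggy is in Lima.
After move 3: Lima -> Tokyo. Peggy is in Tokyo.

Answer: Tokyo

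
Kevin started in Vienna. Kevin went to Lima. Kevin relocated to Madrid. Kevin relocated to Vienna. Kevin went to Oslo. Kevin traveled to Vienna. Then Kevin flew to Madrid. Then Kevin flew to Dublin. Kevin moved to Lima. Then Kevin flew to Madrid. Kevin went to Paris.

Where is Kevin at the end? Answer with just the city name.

Tracking Kevin's location:
Start: Kevin is in Vienna.
After move 1: Vienna -> Lima. Kevin is in Lima.
After move 2: Lima -> Madrid. Kevin is in Madrid.
After move 3: Madrid -> Vienna. Kevin is in Vienna.
After move 4: Vienna -> Oslo. Kevin is in Oslo.
After move 5: Oslo -> Vienna. Kevin is in Vienna.
After move 6: Vienna -> Madrid. Kevin is in Madrid.
After move 7: Madrid -> Dublin. Kevin is in Dublin.
After move 8: Dublin -> Lima. Kevin is in Lima.
After move 9: Lima -> Madrid. Kevin is in Madrid.
After move 10: Madrid -> Paris. Kevin is in Paris.

Answer: Paris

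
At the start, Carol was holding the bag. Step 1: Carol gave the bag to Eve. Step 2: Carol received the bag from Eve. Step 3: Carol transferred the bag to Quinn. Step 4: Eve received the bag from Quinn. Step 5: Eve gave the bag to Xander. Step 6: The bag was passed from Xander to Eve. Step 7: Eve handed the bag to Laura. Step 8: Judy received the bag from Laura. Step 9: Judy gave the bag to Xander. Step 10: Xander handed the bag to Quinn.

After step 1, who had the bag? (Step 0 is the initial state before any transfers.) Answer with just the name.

Tracking the bag holder through step 1:
After step 0 (start): Carol
After step 1: Eve

At step 1, the holder is Eve.

Answer: Eve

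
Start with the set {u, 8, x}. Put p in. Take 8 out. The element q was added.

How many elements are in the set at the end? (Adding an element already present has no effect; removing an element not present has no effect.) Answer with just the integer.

Tracking the set through each operation:
Start: {8, u, x}
Event 1 (add p): added. Set: {8, p, u, x}
Event 2 (remove 8): removed. Set: {p, u, x}
Event 3 (add q): added. Set: {p, q, u, x}

Final set: {p, q, u, x} (size 4)

Answer: 4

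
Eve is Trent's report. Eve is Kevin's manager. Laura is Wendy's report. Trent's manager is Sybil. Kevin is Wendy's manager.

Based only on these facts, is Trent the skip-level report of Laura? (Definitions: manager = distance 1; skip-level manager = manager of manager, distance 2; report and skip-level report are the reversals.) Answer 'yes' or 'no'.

Answer: no

Derivation:
Reconstructing the manager chain from the given facts:
  Sybil -> Trent -> Eve -> Kevin -> Wendy -> Laura
(each arrow means 'manager of the next')
Positions in the chain (0 = top):
  position of Sybil: 0
  position of Trent: 1
  position of Eve: 2
  position of Kevin: 3
  position of Wendy: 4
  position of Laura: 5

Trent is at position 1, Laura is at position 5; signed distance (j - i) = 4.
'skip-level report' requires j - i = -2. Actual distance is 4, so the relation does NOT hold.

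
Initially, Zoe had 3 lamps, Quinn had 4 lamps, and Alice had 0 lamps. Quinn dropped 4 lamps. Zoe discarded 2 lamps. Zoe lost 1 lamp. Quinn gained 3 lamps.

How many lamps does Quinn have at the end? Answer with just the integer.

Answer: 3

Derivation:
Tracking counts step by step:
Start: Zoe=3, Quinn=4, Alice=0
Event 1 (Quinn -4): Quinn: 4 -> 0. State: Zoe=3, Quinn=0, Alice=0
Event 2 (Zoe -2): Zoe: 3 -> 1. State: Zoe=1, Quinn=0, Alice=0
Event 3 (Zoe -1): Zoe: 1 -> 0. State: Zoe=0, Quinn=0, Alice=0
Event 4 (Quinn +3): Quinn: 0 -> 3. State: Zoe=0, Quinn=3, Alice=0

Quinn's final count: 3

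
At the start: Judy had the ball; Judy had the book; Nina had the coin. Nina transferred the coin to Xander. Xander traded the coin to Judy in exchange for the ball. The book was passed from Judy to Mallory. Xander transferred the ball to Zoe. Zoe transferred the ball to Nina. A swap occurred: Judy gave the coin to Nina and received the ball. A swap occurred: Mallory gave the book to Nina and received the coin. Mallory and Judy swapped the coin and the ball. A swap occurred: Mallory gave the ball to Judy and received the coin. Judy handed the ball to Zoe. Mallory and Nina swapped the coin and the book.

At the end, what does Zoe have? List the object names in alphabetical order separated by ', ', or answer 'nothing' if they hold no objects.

Tracking all object holders:
Start: ball:Judy, book:Judy, coin:Nina
Event 1 (give coin: Nina -> Xander). State: ball:Judy, book:Judy, coin:Xander
Event 2 (swap coin<->ball: now coin:Judy, ball:Xander). State: ball:Xander, book:Judy, coin:Judy
Event 3 (give book: Judy -> Mallory). State: ball:Xander, book:Mallory, coin:Judy
Event 4 (give ball: Xander -> Zoe). State: ball:Zoe, book:Mallory, coin:Judy
Event 5 (give ball: Zoe -> Nina). State: ball:Nina, book:Mallory, coin:Judy
Event 6 (swap coin<->ball: now coin:Nina, ball:Judy). State: ball:Judy, book:Mallory, coin:Nina
Event 7 (swap book<->coin: now book:Nina, coin:Mallory). State: ball:Judy, book:Nina, coin:Mallory
Event 8 (swap coin<->ball: now coin:Judy, ball:Mallory). State: ball:Mallory, book:Nina, coin:Judy
Event 9 (swap ball<->coin: now ball:Judy, coin:Mallory). State: ball:Judy, book:Nina, coin:Mallory
Event 10 (give ball: Judy -> Zoe). State: ball:Zoe, book:Nina, coin:Mallory
Event 11 (swap coin<->book: now coin:Nina, book:Mallory). State: ball:Zoe, book:Mallory, coin:Nina

Final state: ball:Zoe, book:Mallory, coin:Nina
Zoe holds: ball.

Answer: ball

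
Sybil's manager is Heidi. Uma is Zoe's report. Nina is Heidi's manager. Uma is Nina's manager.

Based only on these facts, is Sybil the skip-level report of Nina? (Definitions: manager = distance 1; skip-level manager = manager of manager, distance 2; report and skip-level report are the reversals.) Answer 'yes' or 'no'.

Reconstructing the manager chain from the given facts:
  Zoe -> Uma -> Nina -> Heidi -> Sybil
(each arrow means 'manager of the next')
Positions in the chain (0 = top):
  position of Zoe: 0
  position of Uma: 1
  position of Nina: 2
  position of Heidi: 3
  position of Sybil: 4

Sybil is at position 4, Nina is at position 2; signed distance (j - i) = -2.
'skip-level report' requires j - i = -2. Actual distance is -2, so the relation HOLDS.

Answer: yes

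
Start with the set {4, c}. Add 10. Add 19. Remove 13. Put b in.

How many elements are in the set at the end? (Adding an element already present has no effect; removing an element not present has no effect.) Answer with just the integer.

Answer: 5

Derivation:
Tracking the set through each operation:
Start: {4, c}
Event 1 (add 10): added. Set: {10, 4, c}
Event 2 (add 19): added. Set: {10, 19, 4, c}
Event 3 (remove 13): not present, no change. Set: {10, 19, 4, c}
Event 4 (add b): added. Set: {10, 19, 4, b, c}

Final set: {10, 19, 4, b, c} (size 5)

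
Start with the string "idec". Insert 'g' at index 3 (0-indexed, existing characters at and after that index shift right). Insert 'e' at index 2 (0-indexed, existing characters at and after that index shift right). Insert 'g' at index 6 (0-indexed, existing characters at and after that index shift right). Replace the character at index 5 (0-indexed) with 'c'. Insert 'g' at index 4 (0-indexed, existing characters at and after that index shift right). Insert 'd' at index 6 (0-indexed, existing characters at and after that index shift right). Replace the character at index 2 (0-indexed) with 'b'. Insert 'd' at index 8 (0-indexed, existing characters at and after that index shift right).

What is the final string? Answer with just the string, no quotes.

Applying each edit step by step:
Start: "idec"
Op 1 (insert 'g' at idx 3): "idec" -> "idegc"
Op 2 (insert 'e' at idx 2): "idegc" -> "ideegc"
Op 3 (insert 'g' at idx 6): "ideegc" -> "ideegcg"
Op 4 (replace idx 5: 'c' -> 'c'): "ideegcg" -> "ideegcg"
Op 5 (insert 'g' at idx 4): "ideegcg" -> "ideeggcg"
Op 6 (insert 'd' at idx 6): "ideeggcg" -> "ideeggdcg"
Op 7 (replace idx 2: 'e' -> 'b'): "ideeggdcg" -> "idbeggdcg"
Op 8 (insert 'd' at idx 8): "idbeggdcg" -> "idbeggdcdg"

Answer: idbeggdcdg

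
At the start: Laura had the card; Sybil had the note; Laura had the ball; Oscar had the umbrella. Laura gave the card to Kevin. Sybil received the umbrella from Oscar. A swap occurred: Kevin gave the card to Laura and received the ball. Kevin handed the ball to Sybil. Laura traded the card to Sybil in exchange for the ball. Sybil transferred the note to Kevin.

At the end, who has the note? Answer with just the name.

Answer: Kevin

Derivation:
Tracking all object holders:
Start: card:Laura, note:Sybil, ball:Laura, umbrella:Oscar
Event 1 (give card: Laura -> Kevin). State: card:Kevin, note:Sybil, ball:Laura, umbrella:Oscar
Event 2 (give umbrella: Oscar -> Sybil). State: card:Kevin, note:Sybil, ball:Laura, umbrella:Sybil
Event 3 (swap card<->ball: now card:Laura, ball:Kevin). State: card:Laura, note:Sybil, ball:Kevin, umbrella:Sybil
Event 4 (give ball: Kevin -> Sybil). State: card:Laura, note:Sybil, ball:Sybil, umbrella:Sybil
Event 5 (swap card<->ball: now card:Sybil, ball:Laura). State: card:Sybil, note:Sybil, ball:Laura, umbrella:Sybil
Event 6 (give note: Sybil -> Kevin). State: card:Sybil, note:Kevin, ball:Laura, umbrella:Sybil

Final state: card:Sybil, note:Kevin, ball:Laura, umbrella:Sybil
The note is held by Kevin.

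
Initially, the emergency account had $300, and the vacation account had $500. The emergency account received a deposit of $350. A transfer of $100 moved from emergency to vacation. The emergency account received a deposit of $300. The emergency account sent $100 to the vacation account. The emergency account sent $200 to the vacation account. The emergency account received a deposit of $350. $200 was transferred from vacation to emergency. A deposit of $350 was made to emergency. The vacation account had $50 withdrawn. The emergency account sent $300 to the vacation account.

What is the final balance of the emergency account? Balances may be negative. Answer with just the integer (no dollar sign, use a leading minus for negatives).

Answer: 1150

Derivation:
Tracking account balances step by step:
Start: emergency=300, vacation=500
Event 1 (deposit 350 to emergency): emergency: 300 + 350 = 650. Balances: emergency=650, vacation=500
Event 2 (transfer 100 emergency -> vacation): emergency: 650 - 100 = 550, vacation: 500 + 100 = 600. Balances: emergency=550, vacation=600
Event 3 (deposit 300 to emergency): emergency: 550 + 300 = 850. Balances: emergency=850, vacation=600
Event 4 (transfer 100 emergency -> vacation): emergency: 850 - 100 = 750, vacation: 600 + 100 = 700. Balances: emergency=750, vacation=700
Event 5 (transfer 200 emergency -> vacation): emergency: 750 - 200 = 550, vacation: 700 + 200 = 900. Balances: emergency=550, vacation=900
Event 6 (deposit 350 to emergency): emergency: 550 + 350 = 900. Balances: emergency=900, vacation=900
Event 7 (transfer 200 vacation -> emergency): vacation: 900 - 200 = 700, emergency: 900 + 200 = 1100. Balances: emergency=1100, vacation=700
Event 8 (deposit 350 to emergency): emergency: 1100 + 350 = 1450. Balances: emergency=1450, vacation=700
Event 9 (withdraw 50 from vacation): vacation: 700 - 50 = 650. Balances: emergency=1450, vacation=650
Event 10 (transfer 300 emergency -> vacation): emergency: 1450 - 300 = 1150, vacation: 650 + 300 = 950. Balances: emergency=1150, vacation=950

Final balance of emergency: 1150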